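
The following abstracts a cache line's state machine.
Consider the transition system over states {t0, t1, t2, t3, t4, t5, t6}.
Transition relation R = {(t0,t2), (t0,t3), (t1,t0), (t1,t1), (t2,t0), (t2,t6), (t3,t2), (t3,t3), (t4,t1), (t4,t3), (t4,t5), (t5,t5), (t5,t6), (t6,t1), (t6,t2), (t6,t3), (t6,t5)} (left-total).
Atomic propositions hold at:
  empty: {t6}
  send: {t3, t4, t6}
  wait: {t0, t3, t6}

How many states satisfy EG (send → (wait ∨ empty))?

Sat(wait ∨ empty) = {t0, t3, t6}
Sat(send → (wait ∨ empty)) = {t0, t1, t2, t3, t5, t6}
EG (send → (wait ∨ empty)): greatest fixpoint, start Z0 = {t0, t1, t2, t3, t5, t6}, keep only states in Sat with some successor in Z. Already a fixed point.
Sat(EG (send → (wait ∨ empty))) = {t0, t1, t2, t3, t5, t6}
|Sat(EG (send → (wait ∨ empty)))| = |{t0, t1, t2, t3, t5, t6}| = 6.

6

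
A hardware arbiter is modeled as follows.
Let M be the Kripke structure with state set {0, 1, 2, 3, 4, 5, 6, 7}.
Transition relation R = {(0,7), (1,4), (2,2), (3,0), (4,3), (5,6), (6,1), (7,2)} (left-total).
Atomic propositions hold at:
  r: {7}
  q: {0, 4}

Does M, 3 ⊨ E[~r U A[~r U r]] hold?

Sat(~r) = {0, 1, 2, 3, 4, 5, 6}
A[~r U r]: least fixpoint, start Z0 = Sat(r) = {7}, add states in Sat(~r) with every successor in Z. Z1 = {0, 7}; Z2 = {0, 3, 7}; Z3 = {0, 3, 4, 7}; Z4 = {0, 1, 3, 4, 7}; Z5 = {0, 1, 3, 4, 6, 7}; Z6 = {0, 1, 3, 4, 5, 6, 7}; fixed.
Sat(A[~r U r]) = {0, 1, 3, 4, 5, 6, 7}
E[~r U A[~r U r]]: least fixpoint, start Z0 = Sat(A[~r U r]) = {0, 1, 3, 4, 5, 6, 7}, add states in Sat(~r) with some successor in Z. Already a fixed point.
Sat(E[~r U A[~r U r]]) = {0, 1, 3, 4, 5, 6, 7}
3 ∈ Sat(E[~r U A[~r U r]]) = {0, 1, 3, 4, 5, 6, 7}, so the formula holds at 3.

Yes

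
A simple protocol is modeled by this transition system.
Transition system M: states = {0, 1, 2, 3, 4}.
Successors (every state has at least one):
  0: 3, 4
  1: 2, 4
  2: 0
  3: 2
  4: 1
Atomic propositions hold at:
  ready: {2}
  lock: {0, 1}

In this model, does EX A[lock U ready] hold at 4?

A[lock U ready]: least fixpoint, start Z0 = Sat(ready) = {2}, add states in Sat(lock) with every successor in Z. Already a fixed point.
Sat(A[lock U ready]) = {2}
Sat(EX A[lock U ready]) = {s : some successor in {2}} = {1, 3}
4 ∉ Sat(EX A[lock U ready]) = {1, 3}, so the formula does not hold at 4.

No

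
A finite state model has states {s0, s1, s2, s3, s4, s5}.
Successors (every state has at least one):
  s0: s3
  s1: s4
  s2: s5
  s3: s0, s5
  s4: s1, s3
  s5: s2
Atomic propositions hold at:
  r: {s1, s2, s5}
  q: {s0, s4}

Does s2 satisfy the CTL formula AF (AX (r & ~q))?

Yes

Sat(~q) = {s1, s2, s3, s5}
Sat(r & ~q) = {s1, s2, s5}
Sat(AX (r & ~q)) = {s : every successor in {s1, s2, s5}} = {s2, s5}
AF (AX (r & ~q)): least fixpoint, start Z0 = {s2, s5}, add states with every successor in Z. Already a fixed point.
Sat(AF (AX (r & ~q))) = {s2, s5}
s2 ∈ Sat(AF (AX (r & ~q))) = {s2, s5}, so the formula holds at s2.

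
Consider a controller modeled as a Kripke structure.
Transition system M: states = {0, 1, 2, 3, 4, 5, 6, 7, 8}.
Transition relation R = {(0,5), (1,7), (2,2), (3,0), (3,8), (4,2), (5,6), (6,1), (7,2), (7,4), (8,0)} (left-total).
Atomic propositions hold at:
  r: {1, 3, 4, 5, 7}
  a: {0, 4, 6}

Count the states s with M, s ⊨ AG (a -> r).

Sat(a -> r) = {1, 2, 3, 4, 5, 7, 8}
AG (a -> r): greatest fixpoint, start Z0 = {1, 2, 3, 4, 5, 7, 8}, keep only states in Sat with every successor in Z. Z1 = {1, 2, 4, 7}; fixed.
Sat(AG (a -> r)) = {1, 2, 4, 7}
|Sat(AG (a -> r))| = |{1, 2, 4, 7}| = 4.

4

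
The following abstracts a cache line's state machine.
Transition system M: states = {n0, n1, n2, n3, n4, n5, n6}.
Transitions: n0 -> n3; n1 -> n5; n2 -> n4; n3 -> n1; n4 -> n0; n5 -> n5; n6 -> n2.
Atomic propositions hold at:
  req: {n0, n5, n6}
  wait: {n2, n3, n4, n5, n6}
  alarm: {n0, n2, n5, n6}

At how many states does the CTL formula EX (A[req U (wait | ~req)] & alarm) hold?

4

Sat(~req) = {n1, n2, n3, n4}
Sat(wait | ~req) = {n1, n2, n3, n4, n5, n6}
A[req U (wait | ~req)]: least fixpoint, start Z0 = Sat((wait | ~req)) = {n1, n2, n3, n4, n5, n6}, add states in Sat(req) with every successor in Z. Z1 = {n0, n1, n2, n3, n4, n5, n6}; fixed.
Sat(A[req U (wait | ~req)]) = {n0, n1, n2, n3, n4, n5, n6}
Sat(A[req U (wait | ~req)] & alarm) = {n0, n2, n5, n6}
Sat(EX (A[req U (wait | ~req)] & alarm)) = {s : some successor in {n0, n2, n5, n6}} = {n1, n4, n5, n6}
|Sat(EX (A[req U (wait | ~req)] & alarm))| = |{n1, n4, n5, n6}| = 4.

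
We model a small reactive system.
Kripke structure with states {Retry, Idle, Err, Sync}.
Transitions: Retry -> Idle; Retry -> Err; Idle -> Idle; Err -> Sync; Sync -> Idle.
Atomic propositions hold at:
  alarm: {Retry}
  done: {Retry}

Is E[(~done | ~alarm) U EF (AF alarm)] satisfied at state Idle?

No

Sat(~done) = {Idle, Err, Sync}
Sat(~alarm) = {Idle, Err, Sync}
Sat(~done | ~alarm) = {Idle, Err, Sync}
AF alarm: least fixpoint, start Z0 = {Retry}, add states with every successor in Z. Already a fixed point.
Sat(AF alarm) = {Retry}
EF (AF alarm): least fixpoint, start Z0 = {Retry}, add states with some successor in Z. Already a fixed point.
Sat(EF (AF alarm)) = {Retry}
E[(~done | ~alarm) U EF (AF alarm)]: least fixpoint, start Z0 = Sat(EF (AF alarm)) = {Retry}, add states in Sat(~done | ~alarm) with some successor in Z. Already a fixed point.
Sat(E[(~done | ~alarm) U EF (AF alarm)]) = {Retry}
Idle ∉ Sat(E[(~done | ~alarm) U EF (AF alarm)]) = {Retry}, so the formula does not hold at Idle.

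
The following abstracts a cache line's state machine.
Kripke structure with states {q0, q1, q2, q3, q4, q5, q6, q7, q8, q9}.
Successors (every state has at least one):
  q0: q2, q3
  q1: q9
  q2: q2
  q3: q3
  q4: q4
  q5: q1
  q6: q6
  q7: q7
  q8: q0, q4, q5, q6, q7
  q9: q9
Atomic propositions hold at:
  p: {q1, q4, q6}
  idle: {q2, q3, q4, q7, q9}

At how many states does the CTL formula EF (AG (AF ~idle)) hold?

Sat(~idle) = {q0, q1, q5, q6, q8}
AF ~idle: least fixpoint, start Z0 = {q0, q1, q5, q6, q8}, add states with every successor in Z. Already a fixed point.
Sat(AF ~idle) = {q0, q1, q5, q6, q8}
AG (AF ~idle): greatest fixpoint, start Z0 = {q0, q1, q5, q6, q8}, keep only states in Sat with every successor in Z. Z1 = {q5, q6}; Z2 = {q6}; fixed.
Sat(AG (AF ~idle)) = {q6}
EF (AG (AF ~idle)): least fixpoint, start Z0 = {q6}, add states with some successor in Z. Z1 = {q6, q8}; fixed.
Sat(EF (AG (AF ~idle))) = {q6, q8}
|Sat(EF (AG (AF ~idle)))| = |{q6, q8}| = 2.

2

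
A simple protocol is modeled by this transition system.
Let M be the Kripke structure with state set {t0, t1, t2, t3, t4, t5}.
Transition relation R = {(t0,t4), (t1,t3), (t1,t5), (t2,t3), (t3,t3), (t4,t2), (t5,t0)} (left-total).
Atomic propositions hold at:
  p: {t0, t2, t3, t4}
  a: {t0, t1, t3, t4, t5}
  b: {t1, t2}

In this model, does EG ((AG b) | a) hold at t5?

No

AG b: greatest fixpoint, start Z0 = {t1, t2}, keep only states in Sat with every successor in Z. Z1 = ∅; fixed.
Sat(AG b) = ∅
Sat((AG b) | a) = {t0, t1, t3, t4, t5}
EG ((AG b) | a): greatest fixpoint, start Z0 = {t0, t1, t3, t4, t5}, keep only states in Sat with some successor in Z. Z1 = {t0, t1, t3, t5}; Z2 = {t1, t3, t5}; Z3 = {t1, t3}; fixed.
Sat(EG ((AG b) | a)) = {t1, t3}
t5 ∉ Sat(EG ((AG b) | a)) = {t1, t3}, so the formula does not hold at t5.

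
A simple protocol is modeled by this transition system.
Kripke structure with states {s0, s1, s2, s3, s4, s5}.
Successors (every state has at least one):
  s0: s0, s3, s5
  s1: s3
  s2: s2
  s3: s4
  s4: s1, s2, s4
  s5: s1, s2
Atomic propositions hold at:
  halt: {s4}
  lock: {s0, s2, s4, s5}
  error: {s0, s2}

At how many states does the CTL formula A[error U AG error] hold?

AG error: greatest fixpoint, start Z0 = {s0, s2}, keep only states in Sat with every successor in Z. Z1 = {s2}; fixed.
Sat(AG error) = {s2}
A[error U AG error]: least fixpoint, start Z0 = Sat(AG error) = {s2}, add states in Sat(error) with every successor in Z. Already a fixed point.
Sat(A[error U AG error]) = {s2}
|Sat(A[error U AG error])| = |{s2}| = 1.

1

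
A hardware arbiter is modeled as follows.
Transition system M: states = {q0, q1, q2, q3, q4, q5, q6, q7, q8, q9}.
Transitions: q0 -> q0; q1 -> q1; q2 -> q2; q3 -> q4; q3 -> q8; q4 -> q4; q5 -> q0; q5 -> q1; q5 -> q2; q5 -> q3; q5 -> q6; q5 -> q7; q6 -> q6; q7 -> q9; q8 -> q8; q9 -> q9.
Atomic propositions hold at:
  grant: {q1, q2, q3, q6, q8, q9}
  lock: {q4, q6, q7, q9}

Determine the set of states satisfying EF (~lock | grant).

{q0, q1, q2, q3, q5, q6, q7, q8, q9}

Sat(~lock) = {q0, q1, q2, q3, q5, q8}
Sat(~lock | grant) = {q0, q1, q2, q3, q5, q6, q8, q9}
EF (~lock | grant): least fixpoint, start Z0 = {q0, q1, q2, q3, q5, q6, q8, q9}, add states with some successor in Z. Z1 = {q0, q1, q2, q3, q5, q6, q7, q8, q9}; fixed.
Sat(EF (~lock | grant)) = {q0, q1, q2, q3, q5, q6, q7, q8, q9}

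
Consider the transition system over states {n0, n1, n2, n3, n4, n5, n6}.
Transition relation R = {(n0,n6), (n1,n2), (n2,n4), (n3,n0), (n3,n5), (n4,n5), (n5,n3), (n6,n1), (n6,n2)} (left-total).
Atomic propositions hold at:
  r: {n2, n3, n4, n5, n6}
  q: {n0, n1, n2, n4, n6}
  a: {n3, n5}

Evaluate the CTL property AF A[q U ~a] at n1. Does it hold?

Yes

Sat(~a) = {n0, n1, n2, n4, n6}
A[q U ~a]: least fixpoint, start Z0 = Sat(~a) = {n0, n1, n2, n4, n6}, add states in Sat(q) with every successor in Z. Already a fixed point.
Sat(A[q U ~a]) = {n0, n1, n2, n4, n6}
AF A[q U ~a]: least fixpoint, start Z0 = {n0, n1, n2, n4, n6}, add states with every successor in Z. Already a fixed point.
Sat(AF A[q U ~a]) = {n0, n1, n2, n4, n6}
n1 ∈ Sat(AF A[q U ~a]) = {n0, n1, n2, n4, n6}, so the formula holds at n1.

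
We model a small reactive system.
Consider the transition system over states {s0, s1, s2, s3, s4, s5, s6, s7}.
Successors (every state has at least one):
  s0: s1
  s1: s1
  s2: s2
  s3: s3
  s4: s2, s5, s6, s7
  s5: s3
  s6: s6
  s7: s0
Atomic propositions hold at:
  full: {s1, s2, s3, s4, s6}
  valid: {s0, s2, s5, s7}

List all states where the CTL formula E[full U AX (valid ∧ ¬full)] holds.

Sat(¬full) = {s0, s5, s7}
Sat(valid ∧ ¬full) = {s0, s5, s7}
Sat(AX (valid ∧ ¬full)) = {s : every successor in {s0, s5, s7}} = {s7}
E[full U AX (valid ∧ ¬full)]: least fixpoint, start Z0 = Sat(AX (valid ∧ ¬full)) = {s7}, add states in Sat(full) with some successor in Z. Z1 = {s4, s7}; fixed.
Sat(E[full U AX (valid ∧ ¬full)]) = {s4, s7}

{s4, s7}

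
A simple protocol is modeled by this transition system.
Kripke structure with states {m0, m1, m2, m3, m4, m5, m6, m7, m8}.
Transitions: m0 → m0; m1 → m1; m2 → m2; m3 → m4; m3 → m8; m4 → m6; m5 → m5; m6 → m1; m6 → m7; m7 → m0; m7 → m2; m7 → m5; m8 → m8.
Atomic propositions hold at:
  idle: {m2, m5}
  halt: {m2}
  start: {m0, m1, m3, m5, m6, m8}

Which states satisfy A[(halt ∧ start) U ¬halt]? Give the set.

{m0, m1, m3, m4, m5, m6, m7, m8}

Sat(halt ∧ start) = ∅
Sat(¬halt) = {m0, m1, m3, m4, m5, m6, m7, m8}
A[(halt ∧ start) U ¬halt]: least fixpoint, start Z0 = Sat(¬halt) = {m0, m1, m3, m4, m5, m6, m7, m8}, add states in Sat(halt ∧ start) with every successor in Z. Already a fixed point.
Sat(A[(halt ∧ start) U ¬halt]) = {m0, m1, m3, m4, m5, m6, m7, m8}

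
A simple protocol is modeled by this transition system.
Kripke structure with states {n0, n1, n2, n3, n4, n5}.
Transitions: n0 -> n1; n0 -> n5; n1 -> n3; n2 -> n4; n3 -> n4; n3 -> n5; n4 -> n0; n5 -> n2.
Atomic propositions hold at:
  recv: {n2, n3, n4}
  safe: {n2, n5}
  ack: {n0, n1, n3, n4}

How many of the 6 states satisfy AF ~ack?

Sat(~ack) = {n2, n5}
AF ~ack: least fixpoint, start Z0 = {n2, n5}, add states with every successor in Z. Already a fixed point.
Sat(AF ~ack) = {n2, n5}
|Sat(AF ~ack)| = |{n2, n5}| = 2.

2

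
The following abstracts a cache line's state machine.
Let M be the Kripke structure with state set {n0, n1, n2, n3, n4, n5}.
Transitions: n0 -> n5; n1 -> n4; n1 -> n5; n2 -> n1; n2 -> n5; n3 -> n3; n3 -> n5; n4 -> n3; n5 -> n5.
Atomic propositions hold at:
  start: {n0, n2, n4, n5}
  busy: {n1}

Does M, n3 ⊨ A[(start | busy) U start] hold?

No

Sat(start | busy) = {n0, n1, n2, n4, n5}
A[(start | busy) U start]: least fixpoint, start Z0 = Sat(start) = {n0, n2, n4, n5}, add states in Sat(start | busy) with every successor in Z. Z1 = {n0, n1, n2, n4, n5}; fixed.
Sat(A[(start | busy) U start]) = {n0, n1, n2, n4, n5}
n3 ∉ Sat(A[(start | busy) U start]) = {n0, n1, n2, n4, n5}, so the formula does not hold at n3.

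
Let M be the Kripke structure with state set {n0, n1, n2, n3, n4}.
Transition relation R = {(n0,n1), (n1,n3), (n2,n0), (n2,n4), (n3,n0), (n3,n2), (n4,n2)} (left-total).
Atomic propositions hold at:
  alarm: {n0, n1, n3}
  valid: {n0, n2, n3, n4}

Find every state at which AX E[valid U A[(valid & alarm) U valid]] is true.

{n1, n2, n3, n4}

Sat(valid & alarm) = {n0, n3}
A[(valid & alarm) U valid]: least fixpoint, start Z0 = Sat(valid) = {n0, n2, n3, n4}, add states in Sat(valid & alarm) with every successor in Z. Already a fixed point.
Sat(A[(valid & alarm) U valid]) = {n0, n2, n3, n4}
E[valid U A[(valid & alarm) U valid]]: least fixpoint, start Z0 = Sat(A[(valid & alarm) U valid]) = {n0, n2, n3, n4}, add states in Sat(valid) with some successor in Z. Already a fixed point.
Sat(E[valid U A[(valid & alarm) U valid]]) = {n0, n2, n3, n4}
Sat(AX E[valid U A[(valid & alarm) U valid]]) = {s : every successor in {n0, n2, n3, n4}} = {n1, n2, n3, n4}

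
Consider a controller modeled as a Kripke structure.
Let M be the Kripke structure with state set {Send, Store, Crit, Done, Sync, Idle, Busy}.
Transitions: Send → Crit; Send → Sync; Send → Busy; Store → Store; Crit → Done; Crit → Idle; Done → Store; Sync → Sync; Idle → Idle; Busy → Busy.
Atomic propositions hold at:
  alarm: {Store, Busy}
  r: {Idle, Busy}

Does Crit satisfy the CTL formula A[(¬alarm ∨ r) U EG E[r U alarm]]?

No

Sat(¬alarm) = {Send, Crit, Done, Sync, Idle}
Sat(¬alarm ∨ r) = {Send, Crit, Done, Sync, Idle, Busy}
E[r U alarm]: least fixpoint, start Z0 = Sat(alarm) = {Store, Busy}, add states in Sat(r) with some successor in Z. Already a fixed point.
Sat(E[r U alarm]) = {Store, Busy}
EG E[r U alarm]: greatest fixpoint, start Z0 = {Store, Busy}, keep only states in Sat with some successor in Z. Already a fixed point.
Sat(EG E[r U alarm]) = {Store, Busy}
A[(¬alarm ∨ r) U EG E[r U alarm]]: least fixpoint, start Z0 = Sat(EG E[r U alarm]) = {Store, Busy}, add states in Sat(¬alarm ∨ r) with every successor in Z. Z1 = {Store, Done, Busy}; fixed.
Sat(A[(¬alarm ∨ r) U EG E[r U alarm]]) = {Store, Done, Busy}
Crit ∉ Sat(A[(¬alarm ∨ r) U EG E[r U alarm]]) = {Store, Done, Busy}, so the formula does not hold at Crit.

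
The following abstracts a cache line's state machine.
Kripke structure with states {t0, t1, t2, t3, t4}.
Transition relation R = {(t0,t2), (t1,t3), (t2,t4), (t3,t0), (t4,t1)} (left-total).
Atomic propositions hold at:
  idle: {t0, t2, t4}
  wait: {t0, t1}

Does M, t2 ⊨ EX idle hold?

Sat(EX idle) = {s : some successor in {t0, t2, t4}} = {t0, t2, t3}
t2 ∈ Sat(EX idle) = {t0, t2, t3}, so the formula holds at t2.

Yes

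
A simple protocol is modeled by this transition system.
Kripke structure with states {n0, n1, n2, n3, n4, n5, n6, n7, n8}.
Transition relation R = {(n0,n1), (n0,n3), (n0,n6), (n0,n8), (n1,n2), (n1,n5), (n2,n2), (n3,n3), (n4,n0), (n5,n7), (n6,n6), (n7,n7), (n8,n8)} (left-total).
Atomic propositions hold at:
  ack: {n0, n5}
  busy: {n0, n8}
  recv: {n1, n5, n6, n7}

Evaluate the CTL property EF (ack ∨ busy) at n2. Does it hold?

Sat(ack ∨ busy) = {n0, n5, n8}
EF (ack ∨ busy): least fixpoint, start Z0 = {n0, n5, n8}, add states with some successor in Z. Z1 = {n0, n1, n4, n5, n8}; fixed.
Sat(EF (ack ∨ busy)) = {n0, n1, n4, n5, n8}
n2 ∉ Sat(EF (ack ∨ busy)) = {n0, n1, n4, n5, n8}, so the formula does not hold at n2.

No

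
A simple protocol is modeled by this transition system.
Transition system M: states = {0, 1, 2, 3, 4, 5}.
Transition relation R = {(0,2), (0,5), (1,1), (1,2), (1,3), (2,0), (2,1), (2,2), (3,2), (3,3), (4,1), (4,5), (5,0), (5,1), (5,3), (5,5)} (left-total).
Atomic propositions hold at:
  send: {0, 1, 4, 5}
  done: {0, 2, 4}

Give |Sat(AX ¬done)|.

Sat(¬done) = {1, 3, 5}
Sat(AX ¬done) = {s : every successor in {1, 3, 5}} = {4}
|Sat(AX ¬done)| = |{4}| = 1.

1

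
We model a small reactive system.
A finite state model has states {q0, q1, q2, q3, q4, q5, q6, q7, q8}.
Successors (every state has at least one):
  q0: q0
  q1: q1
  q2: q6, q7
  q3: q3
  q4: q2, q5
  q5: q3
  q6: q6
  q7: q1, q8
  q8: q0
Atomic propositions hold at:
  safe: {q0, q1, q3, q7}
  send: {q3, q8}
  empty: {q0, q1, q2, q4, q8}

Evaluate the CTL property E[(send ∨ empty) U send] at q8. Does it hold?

Yes

Sat(send ∨ empty) = {q0, q1, q2, q3, q4, q8}
E[(send ∨ empty) U send]: least fixpoint, start Z0 = Sat(send) = {q3, q8}, add states in Sat(send ∨ empty) with some successor in Z. Already a fixed point.
Sat(E[(send ∨ empty) U send]) = {q3, q8}
q8 ∈ Sat(E[(send ∨ empty) U send]) = {q3, q8}, so the formula holds at q8.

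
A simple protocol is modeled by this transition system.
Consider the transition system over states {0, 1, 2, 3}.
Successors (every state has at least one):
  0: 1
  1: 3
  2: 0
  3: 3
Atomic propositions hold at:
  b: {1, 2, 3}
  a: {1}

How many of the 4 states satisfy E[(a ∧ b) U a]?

Sat(a ∧ b) = {1}
E[(a ∧ b) U a]: least fixpoint, start Z0 = Sat(a) = {1}, add states in Sat(a ∧ b) with some successor in Z. Already a fixed point.
Sat(E[(a ∧ b) U a]) = {1}
|Sat(E[(a ∧ b) U a])| = |{1}| = 1.

1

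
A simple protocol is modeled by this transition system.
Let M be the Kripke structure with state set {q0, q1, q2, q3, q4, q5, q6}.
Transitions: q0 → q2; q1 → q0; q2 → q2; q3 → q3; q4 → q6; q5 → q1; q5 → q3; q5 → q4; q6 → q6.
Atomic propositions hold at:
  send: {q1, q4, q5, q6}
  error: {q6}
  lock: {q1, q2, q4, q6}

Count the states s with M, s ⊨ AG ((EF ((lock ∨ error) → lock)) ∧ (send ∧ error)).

Sat(lock ∨ error) = {q1, q2, q4, q6}
Sat((lock ∨ error) → lock) = {q0, q1, q2, q3, q4, q5, q6}
EF ((lock ∨ error) → lock): least fixpoint, start Z0 = {q0, q1, q2, q3, q4, q5, q6}, add states with some successor in Z. Already a fixed point.
Sat(EF ((lock ∨ error) → lock)) = {q0, q1, q2, q3, q4, q5, q6}
Sat(send ∧ error) = {q6}
Sat((EF ((lock ∨ error) → lock)) ∧ (send ∧ error)) = {q6}
AG ((EF ((lock ∨ error) → lock)) ∧ (send ∧ error)): greatest fixpoint, start Z0 = {q6}, keep only states in Sat with every successor in Z. Already a fixed point.
Sat(AG ((EF ((lock ∨ error) → lock)) ∧ (send ∧ error))) = {q6}
|Sat(AG ((EF ((lock ∨ error) → lock)) ∧ (send ∧ error)))| = |{q6}| = 1.

1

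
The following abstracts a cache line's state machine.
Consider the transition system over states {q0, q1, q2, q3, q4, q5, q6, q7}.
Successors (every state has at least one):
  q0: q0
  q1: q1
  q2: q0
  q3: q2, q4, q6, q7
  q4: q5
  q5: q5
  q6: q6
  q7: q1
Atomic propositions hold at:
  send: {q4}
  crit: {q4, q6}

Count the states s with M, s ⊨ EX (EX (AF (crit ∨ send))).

Sat(crit ∨ send) = {q4, q6}
AF (crit ∨ send): least fixpoint, start Z0 = {q4, q6}, add states with every successor in Z. Already a fixed point.
Sat(AF (crit ∨ send)) = {q4, q6}
Sat(EX (AF (crit ∨ send))) = {s : some successor in {q4, q6}} = {q3, q6}
Sat(EX (EX (AF (crit ∨ send)))) = {s : some successor in {q3, q6}} = {q3, q6}
|Sat(EX (EX (AF (crit ∨ send))))| = |{q3, q6}| = 2.

2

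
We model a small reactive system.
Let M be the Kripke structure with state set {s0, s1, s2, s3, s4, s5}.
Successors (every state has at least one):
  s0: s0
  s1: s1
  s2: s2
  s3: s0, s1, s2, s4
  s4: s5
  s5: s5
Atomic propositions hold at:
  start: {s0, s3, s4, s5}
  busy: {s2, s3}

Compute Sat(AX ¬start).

{s1, s2}

Sat(¬start) = {s1, s2}
Sat(AX ¬start) = {s : every successor in {s1, s2}} = {s1, s2}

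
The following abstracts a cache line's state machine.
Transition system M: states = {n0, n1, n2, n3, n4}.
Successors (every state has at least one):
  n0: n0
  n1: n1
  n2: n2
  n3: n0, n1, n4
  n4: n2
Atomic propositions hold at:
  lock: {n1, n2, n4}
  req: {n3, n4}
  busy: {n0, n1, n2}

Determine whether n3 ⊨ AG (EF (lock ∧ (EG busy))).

No

EG busy: greatest fixpoint, start Z0 = {n0, n1, n2}, keep only states in Sat with some successor in Z. Already a fixed point.
Sat(EG busy) = {n0, n1, n2}
Sat(lock ∧ (EG busy)) = {n1, n2}
EF (lock ∧ (EG busy)): least fixpoint, start Z0 = {n1, n2}, add states with some successor in Z. Z1 = {n1, n2, n3, n4}; fixed.
Sat(EF (lock ∧ (EG busy))) = {n1, n2, n3, n4}
AG (EF (lock ∧ (EG busy))): greatest fixpoint, start Z0 = {n1, n2, n3, n4}, keep only states in Sat with every successor in Z. Z1 = {n1, n2, n4}; fixed.
Sat(AG (EF (lock ∧ (EG busy)))) = {n1, n2, n4}
n3 ∉ Sat(AG (EF (lock ∧ (EG busy)))) = {n1, n2, n4}, so the formula does not hold at n3.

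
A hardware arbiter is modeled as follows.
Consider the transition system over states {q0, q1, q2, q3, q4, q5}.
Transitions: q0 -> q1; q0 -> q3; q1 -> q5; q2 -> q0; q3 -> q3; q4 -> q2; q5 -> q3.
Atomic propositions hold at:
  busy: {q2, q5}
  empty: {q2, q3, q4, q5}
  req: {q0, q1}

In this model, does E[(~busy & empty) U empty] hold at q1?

Sat(~busy) = {q0, q1, q3, q4}
Sat(~busy & empty) = {q3, q4}
E[(~busy & empty) U empty]: least fixpoint, start Z0 = Sat(empty) = {q2, q3, q4, q5}, add states in Sat(~busy & empty) with some successor in Z. Already a fixed point.
Sat(E[(~busy & empty) U empty]) = {q2, q3, q4, q5}
q1 ∉ Sat(E[(~busy & empty) U empty]) = {q2, q3, q4, q5}, so the formula does not hold at q1.

No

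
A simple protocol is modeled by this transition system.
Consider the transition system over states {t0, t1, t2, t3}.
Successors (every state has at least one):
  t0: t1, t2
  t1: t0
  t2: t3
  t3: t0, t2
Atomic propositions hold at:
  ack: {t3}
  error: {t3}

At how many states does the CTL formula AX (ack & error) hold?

Sat(ack & error) = {t3}
Sat(AX (ack & error)) = {s : every successor in {t3}} = {t2}
|Sat(AX (ack & error))| = |{t2}| = 1.

1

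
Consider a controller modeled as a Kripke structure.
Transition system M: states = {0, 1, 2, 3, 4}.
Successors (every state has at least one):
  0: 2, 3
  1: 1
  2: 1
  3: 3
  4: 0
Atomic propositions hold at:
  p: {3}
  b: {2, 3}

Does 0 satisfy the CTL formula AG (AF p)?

AF p: least fixpoint, start Z0 = {3}, add states with every successor in Z. Already a fixed point.
Sat(AF p) = {3}
AG (AF p): greatest fixpoint, start Z0 = {3}, keep only states in Sat with every successor in Z. Already a fixed point.
Sat(AG (AF p)) = {3}
0 ∉ Sat(AG (AF p)) = {3}, so the formula does not hold at 0.

No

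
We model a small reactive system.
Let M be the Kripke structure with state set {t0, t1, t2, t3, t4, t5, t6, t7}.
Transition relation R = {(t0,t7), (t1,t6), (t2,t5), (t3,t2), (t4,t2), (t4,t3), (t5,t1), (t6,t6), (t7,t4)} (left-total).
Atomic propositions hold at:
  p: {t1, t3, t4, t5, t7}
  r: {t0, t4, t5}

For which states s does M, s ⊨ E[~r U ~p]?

{t0, t1, t2, t3, t6}

Sat(~r) = {t1, t2, t3, t6, t7}
Sat(~p) = {t0, t2, t6}
E[~r U ~p]: least fixpoint, start Z0 = Sat(~p) = {t0, t2, t6}, add states in Sat(~r) with some successor in Z. Z1 = {t0, t1, t2, t3, t6}; fixed.
Sat(E[~r U ~p]) = {t0, t1, t2, t3, t6}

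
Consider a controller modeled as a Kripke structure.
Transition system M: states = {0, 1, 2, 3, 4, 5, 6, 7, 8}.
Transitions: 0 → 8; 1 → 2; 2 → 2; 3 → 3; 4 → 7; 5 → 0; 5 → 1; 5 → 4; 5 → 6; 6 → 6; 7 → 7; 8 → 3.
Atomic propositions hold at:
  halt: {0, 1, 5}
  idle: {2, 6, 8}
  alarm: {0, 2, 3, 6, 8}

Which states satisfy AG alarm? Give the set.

AG alarm: greatest fixpoint, start Z0 = {0, 2, 3, 6, 8}, keep only states in Sat with every successor in Z. Already a fixed point.
Sat(AG alarm) = {0, 2, 3, 6, 8}

{0, 2, 3, 6, 8}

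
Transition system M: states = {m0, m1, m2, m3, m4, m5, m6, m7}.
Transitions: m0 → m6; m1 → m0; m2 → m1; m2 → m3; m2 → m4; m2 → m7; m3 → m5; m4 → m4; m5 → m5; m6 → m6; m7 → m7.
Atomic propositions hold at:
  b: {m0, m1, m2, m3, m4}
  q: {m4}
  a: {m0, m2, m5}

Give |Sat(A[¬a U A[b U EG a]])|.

Sat(¬a) = {m1, m3, m4, m6, m7}
EG a: greatest fixpoint, start Z0 = {m0, m2, m5}, keep only states in Sat with some successor in Z. Z1 = {m5}; fixed.
Sat(EG a) = {m5}
A[b U EG a]: least fixpoint, start Z0 = Sat(EG a) = {m5}, add states in Sat(b) with every successor in Z. Z1 = {m3, m5}; fixed.
Sat(A[b U EG a]) = {m3, m5}
A[¬a U A[b U EG a]]: least fixpoint, start Z0 = Sat(A[b U EG a]) = {m3, m5}, add states in Sat(¬a) with every successor in Z. Already a fixed point.
Sat(A[¬a U A[b U EG a]]) = {m3, m5}
|Sat(A[¬a U A[b U EG a]])| = |{m3, m5}| = 2.

2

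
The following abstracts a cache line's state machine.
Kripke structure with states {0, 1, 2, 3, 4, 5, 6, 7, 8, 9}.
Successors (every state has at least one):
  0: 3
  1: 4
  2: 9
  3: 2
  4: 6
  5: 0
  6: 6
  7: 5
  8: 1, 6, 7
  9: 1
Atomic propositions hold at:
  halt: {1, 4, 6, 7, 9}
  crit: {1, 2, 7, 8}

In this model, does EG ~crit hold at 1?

Sat(~crit) = {0, 3, 4, 5, 6, 9}
EG ~crit: greatest fixpoint, start Z0 = {0, 3, 4, 5, 6, 9}, keep only states in Sat with some successor in Z. Z1 = {0, 4, 5, 6}; Z2 = {4, 5, 6}; Z3 = {4, 6}; fixed.
Sat(EG ~crit) = {4, 6}
1 ∉ Sat(EG ~crit) = {4, 6}, so the formula does not hold at 1.

No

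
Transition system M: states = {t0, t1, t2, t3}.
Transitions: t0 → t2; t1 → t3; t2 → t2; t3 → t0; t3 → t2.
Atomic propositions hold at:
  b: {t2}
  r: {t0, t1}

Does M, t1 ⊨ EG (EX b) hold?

No

Sat(EX b) = {s : some successor in {t2}} = {t0, t2, t3}
EG (EX b): greatest fixpoint, start Z0 = {t0, t2, t3}, keep only states in Sat with some successor in Z. Already a fixed point.
Sat(EG (EX b)) = {t0, t2, t3}
t1 ∉ Sat(EG (EX b)) = {t0, t2, t3}, so the formula does not hold at t1.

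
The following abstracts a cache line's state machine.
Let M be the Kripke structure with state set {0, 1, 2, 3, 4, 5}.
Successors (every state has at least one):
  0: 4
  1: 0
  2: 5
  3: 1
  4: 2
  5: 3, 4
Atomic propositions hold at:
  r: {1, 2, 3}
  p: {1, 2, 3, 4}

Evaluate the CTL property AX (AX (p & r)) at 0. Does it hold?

Sat(p & r) = {1, 2, 3}
Sat(AX (p & r)) = {s : every successor in {1, 2, 3}} = {3, 4}
Sat(AX (AX (p & r))) = {s : every successor in {3, 4}} = {0, 5}
0 ∈ Sat(AX (AX (p & r))) = {0, 5}, so the formula holds at 0.

Yes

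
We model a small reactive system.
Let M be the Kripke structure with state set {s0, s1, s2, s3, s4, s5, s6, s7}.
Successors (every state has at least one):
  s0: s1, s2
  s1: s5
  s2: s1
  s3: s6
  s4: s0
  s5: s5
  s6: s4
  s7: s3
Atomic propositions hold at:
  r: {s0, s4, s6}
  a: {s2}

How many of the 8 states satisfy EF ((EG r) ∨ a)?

EG r: greatest fixpoint, start Z0 = {s0, s4, s6}, keep only states in Sat with some successor in Z. Z1 = {s4, s6}; Z2 = {s6}; Z3 = ∅; fixed.
Sat(EG r) = ∅
Sat((EG r) ∨ a) = {s2}
EF ((EG r) ∨ a): least fixpoint, start Z0 = {s2}, add states with some successor in Z. Z1 = {s0, s2}; Z2 = {s0, s2, s4}; Z3 = {s0, s2, s4, s6}; Z4 = {s0, s2, s3, s4, s6}; Z5 = {s0, s2, s3, s4, s6, s7}; fixed.
Sat(EF ((EG r) ∨ a)) = {s0, s2, s3, s4, s6, s7}
|Sat(EF ((EG r) ∨ a))| = |{s0, s2, s3, s4, s6, s7}| = 6.

6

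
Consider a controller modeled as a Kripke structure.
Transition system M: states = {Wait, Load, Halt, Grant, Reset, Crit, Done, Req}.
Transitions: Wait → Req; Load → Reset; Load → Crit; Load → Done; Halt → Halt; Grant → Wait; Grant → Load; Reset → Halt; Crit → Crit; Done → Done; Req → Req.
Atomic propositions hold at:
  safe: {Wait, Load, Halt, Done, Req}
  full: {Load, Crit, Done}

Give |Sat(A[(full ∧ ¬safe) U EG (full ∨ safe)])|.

Sat(¬safe) = {Grant, Reset, Crit}
Sat(full ∧ ¬safe) = {Crit}
Sat(full ∨ safe) = {Wait, Load, Halt, Crit, Done, Req}
EG (full ∨ safe): greatest fixpoint, start Z0 = {Wait, Load, Halt, Crit, Done, Req}, keep only states in Sat with some successor in Z. Already a fixed point.
Sat(EG (full ∨ safe)) = {Wait, Load, Halt, Crit, Done, Req}
A[(full ∧ ¬safe) U EG (full ∨ safe)]: least fixpoint, start Z0 = Sat(EG (full ∨ safe)) = {Wait, Load, Halt, Crit, Done, Req}, add states in Sat(full ∧ ¬safe) with every successor in Z. Already a fixed point.
Sat(A[(full ∧ ¬safe) U EG (full ∨ safe)]) = {Wait, Load, Halt, Crit, Done, Req}
|Sat(A[(full ∧ ¬safe) U EG (full ∨ safe)])| = |{Wait, Load, Halt, Crit, Done, Req}| = 6.

6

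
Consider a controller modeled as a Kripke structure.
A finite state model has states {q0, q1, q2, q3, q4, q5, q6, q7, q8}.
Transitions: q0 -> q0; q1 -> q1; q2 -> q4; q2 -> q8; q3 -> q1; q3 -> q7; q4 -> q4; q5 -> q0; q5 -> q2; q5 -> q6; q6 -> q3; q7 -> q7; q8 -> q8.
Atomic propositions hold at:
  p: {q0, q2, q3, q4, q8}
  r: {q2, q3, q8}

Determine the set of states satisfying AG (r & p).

Sat(r & p) = {q2, q3, q8}
AG (r & p): greatest fixpoint, start Z0 = {q2, q3, q8}, keep only states in Sat with every successor in Z. Z1 = {q8}; fixed.
Sat(AG (r & p)) = {q8}

{q8}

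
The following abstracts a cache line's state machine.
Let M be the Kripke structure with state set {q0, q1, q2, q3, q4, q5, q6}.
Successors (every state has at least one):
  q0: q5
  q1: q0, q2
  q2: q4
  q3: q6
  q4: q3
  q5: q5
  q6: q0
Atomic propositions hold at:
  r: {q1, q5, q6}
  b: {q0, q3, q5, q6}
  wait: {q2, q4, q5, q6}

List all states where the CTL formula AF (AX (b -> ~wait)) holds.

Sat(~wait) = {q0, q1, q3}
Sat(b -> ~wait) = {q0, q1, q2, q3, q4}
Sat(AX (b -> ~wait)) = {s : every successor in {q0, q1, q2, q3, q4}} = {q1, q2, q4, q6}
AF (AX (b -> ~wait)): least fixpoint, start Z0 = {q1, q2, q4, q6}, add states with every successor in Z. Z1 = {q1, q2, q3, q4, q6}; fixed.
Sat(AF (AX (b -> ~wait))) = {q1, q2, q3, q4, q6}

{q1, q2, q3, q4, q6}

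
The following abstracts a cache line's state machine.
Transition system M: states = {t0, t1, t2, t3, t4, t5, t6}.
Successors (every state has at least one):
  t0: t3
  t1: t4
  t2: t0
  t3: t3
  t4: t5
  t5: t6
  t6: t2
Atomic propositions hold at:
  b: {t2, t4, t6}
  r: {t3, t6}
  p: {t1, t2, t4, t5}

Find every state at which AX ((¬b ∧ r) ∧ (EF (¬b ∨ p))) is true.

Sat(¬b) = {t0, t1, t3, t5}
Sat(¬b ∧ r) = {t3}
Sat(¬b ∨ p) = {t0, t1, t2, t3, t4, t5}
EF (¬b ∨ p): least fixpoint, start Z0 = {t0, t1, t2, t3, t4, t5}, add states with some successor in Z. Z1 = {t0, t1, t2, t3, t4, t5, t6}; fixed.
Sat(EF (¬b ∨ p)) = {t0, t1, t2, t3, t4, t5, t6}
Sat((¬b ∧ r) ∧ (EF (¬b ∨ p))) = {t3}
Sat(AX ((¬b ∧ r) ∧ (EF (¬b ∨ p)))) = {s : every successor in {t3}} = {t0, t3}

{t0, t3}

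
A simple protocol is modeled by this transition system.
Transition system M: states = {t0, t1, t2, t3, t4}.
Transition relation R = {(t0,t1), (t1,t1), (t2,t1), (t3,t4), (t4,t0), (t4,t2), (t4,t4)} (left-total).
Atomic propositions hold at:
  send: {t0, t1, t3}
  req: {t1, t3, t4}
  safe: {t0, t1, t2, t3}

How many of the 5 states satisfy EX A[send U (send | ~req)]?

4

Sat(~req) = {t0, t2}
Sat(send | ~req) = {t0, t1, t2, t3}
A[send U (send | ~req)]: least fixpoint, start Z0 = Sat((send | ~req)) = {t0, t1, t2, t3}, add states in Sat(send) with every successor in Z. Already a fixed point.
Sat(A[send U (send | ~req)]) = {t0, t1, t2, t3}
Sat(EX A[send U (send | ~req)]) = {s : some successor in {t0, t1, t2, t3}} = {t0, t1, t2, t4}
|Sat(EX A[send U (send | ~req)])| = |{t0, t1, t2, t4}| = 4.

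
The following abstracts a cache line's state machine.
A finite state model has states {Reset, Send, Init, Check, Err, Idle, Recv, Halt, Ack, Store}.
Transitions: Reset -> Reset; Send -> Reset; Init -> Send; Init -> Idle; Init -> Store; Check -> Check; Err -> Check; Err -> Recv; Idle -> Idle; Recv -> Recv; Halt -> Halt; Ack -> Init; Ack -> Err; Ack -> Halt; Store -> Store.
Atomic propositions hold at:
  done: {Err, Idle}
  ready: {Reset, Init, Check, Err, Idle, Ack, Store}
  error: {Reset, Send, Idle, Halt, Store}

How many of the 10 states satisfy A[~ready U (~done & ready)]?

Sat(~ready) = {Send, Recv, Halt}
Sat(~done) = {Reset, Send, Init, Check, Recv, Halt, Ack, Store}
Sat(~done & ready) = {Reset, Init, Check, Ack, Store}
A[~ready U (~done & ready)]: least fixpoint, start Z0 = Sat((~done & ready)) = {Reset, Init, Check, Ack, Store}, add states in Sat(~ready) with every successor in Z. Z1 = {Reset, Send, Init, Check, Ack, Store}; fixed.
Sat(A[~ready U (~done & ready)]) = {Reset, Send, Init, Check, Ack, Store}
|Sat(A[~ready U (~done & ready)])| = |{Reset, Send, Init, Check, Ack, Store}| = 6.

6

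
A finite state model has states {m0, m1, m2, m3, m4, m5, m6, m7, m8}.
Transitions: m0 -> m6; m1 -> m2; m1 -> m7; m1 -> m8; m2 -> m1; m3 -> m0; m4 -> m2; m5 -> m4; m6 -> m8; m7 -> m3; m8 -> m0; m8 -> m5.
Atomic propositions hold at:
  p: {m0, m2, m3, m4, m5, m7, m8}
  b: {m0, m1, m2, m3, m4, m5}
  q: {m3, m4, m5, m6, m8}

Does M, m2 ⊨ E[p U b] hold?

Yes

E[p U b]: least fixpoint, start Z0 = Sat(b) = {m0, m1, m2, m3, m4, m5}, add states in Sat(p) with some successor in Z. Z1 = {m0, m1, m2, m3, m4, m5, m7, m8}; fixed.
Sat(E[p U b]) = {m0, m1, m2, m3, m4, m5, m7, m8}
m2 ∈ Sat(E[p U b]) = {m0, m1, m2, m3, m4, m5, m7, m8}, so the formula holds at m2.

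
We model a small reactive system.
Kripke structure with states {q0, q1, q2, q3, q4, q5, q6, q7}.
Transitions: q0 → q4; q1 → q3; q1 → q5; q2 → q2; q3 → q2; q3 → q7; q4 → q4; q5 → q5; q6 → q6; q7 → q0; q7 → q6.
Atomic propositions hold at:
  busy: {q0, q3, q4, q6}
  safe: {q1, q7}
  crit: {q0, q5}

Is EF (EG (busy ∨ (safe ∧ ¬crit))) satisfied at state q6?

Yes

Sat(¬crit) = {q1, q2, q3, q4, q6, q7}
Sat(safe ∧ ¬crit) = {q1, q7}
Sat(busy ∨ (safe ∧ ¬crit)) = {q0, q1, q3, q4, q6, q7}
EG (busy ∨ (safe ∧ ¬crit)): greatest fixpoint, start Z0 = {q0, q1, q3, q4, q6, q7}, keep only states in Sat with some successor in Z. Already a fixed point.
Sat(EG (busy ∨ (safe ∧ ¬crit))) = {q0, q1, q3, q4, q6, q7}
EF (EG (busy ∨ (safe ∧ ¬crit))): least fixpoint, start Z0 = {q0, q1, q3, q4, q6, q7}, add states with some successor in Z. Already a fixed point.
Sat(EF (EG (busy ∨ (safe ∧ ¬crit)))) = {q0, q1, q3, q4, q6, q7}
q6 ∈ Sat(EF (EG (busy ∨ (safe ∧ ¬crit)))) = {q0, q1, q3, q4, q6, q7}, so the formula holds at q6.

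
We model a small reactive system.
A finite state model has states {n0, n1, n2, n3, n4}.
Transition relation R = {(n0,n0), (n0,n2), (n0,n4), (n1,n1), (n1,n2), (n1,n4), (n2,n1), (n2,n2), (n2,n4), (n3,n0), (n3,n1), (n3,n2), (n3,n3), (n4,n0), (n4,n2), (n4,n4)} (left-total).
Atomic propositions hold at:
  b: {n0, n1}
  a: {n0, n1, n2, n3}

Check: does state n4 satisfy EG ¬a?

Sat(¬a) = {n4}
EG ¬a: greatest fixpoint, start Z0 = {n4}, keep only states in Sat with some successor in Z. Already a fixed point.
Sat(EG ¬a) = {n4}
n4 ∈ Sat(EG ¬a) = {n4}, so the formula holds at n4.

Yes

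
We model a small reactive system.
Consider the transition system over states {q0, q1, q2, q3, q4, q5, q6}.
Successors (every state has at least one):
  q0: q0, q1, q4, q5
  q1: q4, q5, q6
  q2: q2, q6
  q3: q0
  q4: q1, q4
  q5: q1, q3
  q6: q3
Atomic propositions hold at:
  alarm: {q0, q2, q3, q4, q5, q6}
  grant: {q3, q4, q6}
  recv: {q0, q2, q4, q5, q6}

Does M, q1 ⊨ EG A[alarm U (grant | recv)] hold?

Sat(grant | recv) = {q0, q2, q3, q4, q5, q6}
A[alarm U (grant | recv)]: least fixpoint, start Z0 = Sat((grant | recv)) = {q0, q2, q3, q4, q5, q6}, add states in Sat(alarm) with every successor in Z. Already a fixed point.
Sat(A[alarm U (grant | recv)]) = {q0, q2, q3, q4, q5, q6}
EG A[alarm U (grant | recv)]: greatest fixpoint, start Z0 = {q0, q2, q3, q4, q5, q6}, keep only states in Sat with some successor in Z. Already a fixed point.
Sat(EG A[alarm U (grant | recv)]) = {q0, q2, q3, q4, q5, q6}
q1 ∉ Sat(EG A[alarm U (grant | recv)]) = {q0, q2, q3, q4, q5, q6}, so the formula does not hold at q1.

No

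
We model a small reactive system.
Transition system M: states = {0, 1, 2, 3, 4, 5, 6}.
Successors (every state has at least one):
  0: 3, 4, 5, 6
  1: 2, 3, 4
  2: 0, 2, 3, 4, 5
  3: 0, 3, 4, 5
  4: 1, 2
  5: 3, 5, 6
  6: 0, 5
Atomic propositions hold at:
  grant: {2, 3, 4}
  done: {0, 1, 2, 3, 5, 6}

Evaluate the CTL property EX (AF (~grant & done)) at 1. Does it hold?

No

Sat(~grant) = {0, 1, 5, 6}
Sat(~grant & done) = {0, 1, 5, 6}
AF (~grant & done): least fixpoint, start Z0 = {0, 1, 5, 6}, add states with every successor in Z. Already a fixed point.
Sat(AF (~grant & done)) = {0, 1, 5, 6}
Sat(EX (AF (~grant & done))) = {s : some successor in {0, 1, 5, 6}} = {0, 2, 3, 4, 5, 6}
1 ∉ Sat(EX (AF (~grant & done))) = {0, 2, 3, 4, 5, 6}, so the formula does not hold at 1.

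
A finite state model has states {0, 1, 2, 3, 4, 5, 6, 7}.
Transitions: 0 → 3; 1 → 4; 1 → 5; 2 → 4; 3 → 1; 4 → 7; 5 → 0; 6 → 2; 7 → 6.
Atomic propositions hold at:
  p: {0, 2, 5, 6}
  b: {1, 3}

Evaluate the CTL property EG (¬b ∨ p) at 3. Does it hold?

Sat(¬b) = {0, 2, 4, 5, 6, 7}
Sat(¬b ∨ p) = {0, 2, 4, 5, 6, 7}
EG (¬b ∨ p): greatest fixpoint, start Z0 = {0, 2, 4, 5, 6, 7}, keep only states in Sat with some successor in Z. Z1 = {2, 4, 5, 6, 7}; Z2 = {2, 4, 6, 7}; fixed.
Sat(EG (¬b ∨ p)) = {2, 4, 6, 7}
3 ∉ Sat(EG (¬b ∨ p)) = {2, 4, 6, 7}, so the formula does not hold at 3.

No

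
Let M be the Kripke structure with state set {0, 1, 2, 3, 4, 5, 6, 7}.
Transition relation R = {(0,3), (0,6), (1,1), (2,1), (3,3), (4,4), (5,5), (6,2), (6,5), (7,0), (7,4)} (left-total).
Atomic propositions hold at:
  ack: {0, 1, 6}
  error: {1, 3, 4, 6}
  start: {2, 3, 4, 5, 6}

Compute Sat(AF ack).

AF ack: least fixpoint, start Z0 = {0, 1, 6}, add states with every successor in Z. Z1 = {0, 1, 2, 6}; fixed.
Sat(AF ack) = {0, 1, 2, 6}

{0, 1, 2, 6}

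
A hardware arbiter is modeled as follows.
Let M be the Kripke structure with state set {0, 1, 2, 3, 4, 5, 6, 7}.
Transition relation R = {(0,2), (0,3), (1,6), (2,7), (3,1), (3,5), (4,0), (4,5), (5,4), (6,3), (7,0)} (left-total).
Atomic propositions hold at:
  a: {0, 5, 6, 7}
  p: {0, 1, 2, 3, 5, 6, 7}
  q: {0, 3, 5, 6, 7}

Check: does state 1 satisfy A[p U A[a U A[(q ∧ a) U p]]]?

Yes

Sat(q ∧ a) = {0, 5, 6, 7}
A[(q ∧ a) U p]: least fixpoint, start Z0 = Sat(p) = {0, 1, 2, 3, 5, 6, 7}, add states in Sat(q ∧ a) with every successor in Z. Already a fixed point.
Sat(A[(q ∧ a) U p]) = {0, 1, 2, 3, 5, 6, 7}
A[a U A[(q ∧ a) U p]]: least fixpoint, start Z0 = Sat(A[(q ∧ a) U p]) = {0, 1, 2, 3, 5, 6, 7}, add states in Sat(a) with every successor in Z. Already a fixed point.
Sat(A[a U A[(q ∧ a) U p]]) = {0, 1, 2, 3, 5, 6, 7}
A[p U A[a U A[(q ∧ a) U p]]]: least fixpoint, start Z0 = Sat(A[a U A[(q ∧ a) U p]]) = {0, 1, 2, 3, 5, 6, 7}, add states in Sat(p) with every successor in Z. Already a fixed point.
Sat(A[p U A[a U A[(q ∧ a) U p]]]) = {0, 1, 2, 3, 5, 6, 7}
1 ∈ Sat(A[p U A[a U A[(q ∧ a) U p]]]) = {0, 1, 2, 3, 5, 6, 7}, so the formula holds at 1.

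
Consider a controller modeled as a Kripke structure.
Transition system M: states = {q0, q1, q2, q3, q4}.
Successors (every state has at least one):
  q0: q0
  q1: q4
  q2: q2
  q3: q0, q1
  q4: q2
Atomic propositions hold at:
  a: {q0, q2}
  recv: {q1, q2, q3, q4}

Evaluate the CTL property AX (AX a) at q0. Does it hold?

Yes

Sat(AX a) = {s : every successor in {q0, q2}} = {q0, q2, q4}
Sat(AX (AX a)) = {s : every successor in {q0, q2, q4}} = {q0, q1, q2, q4}
q0 ∈ Sat(AX (AX a)) = {q0, q1, q2, q4}, so the formula holds at q0.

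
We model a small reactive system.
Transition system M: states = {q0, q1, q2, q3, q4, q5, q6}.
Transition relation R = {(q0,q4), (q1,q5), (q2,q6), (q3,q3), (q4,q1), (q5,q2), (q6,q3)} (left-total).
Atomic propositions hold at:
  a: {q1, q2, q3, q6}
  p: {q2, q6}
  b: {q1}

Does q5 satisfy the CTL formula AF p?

Yes

AF p: least fixpoint, start Z0 = {q2, q6}, add states with every successor in Z. Z1 = {q2, q5, q6}; Z2 = {q1, q2, q5, q6}; Z3 = {q1, q2, q4, q5, q6}; Z4 = {q0, q1, q2, q4, q5, q6}; fixed.
Sat(AF p) = {q0, q1, q2, q4, q5, q6}
q5 ∈ Sat(AF p) = {q0, q1, q2, q4, q5, q6}, so the formula holds at q5.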